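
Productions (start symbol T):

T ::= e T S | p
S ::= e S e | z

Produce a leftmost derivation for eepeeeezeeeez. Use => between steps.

T=>eTS=>eeTSS=>eepSS=>eepeSeS=>eepeeSeeS=>eepeeeSeeeS=>eepeeeeSeeeeS=>eepeeeezeeeeS=>eepeeeezeeeez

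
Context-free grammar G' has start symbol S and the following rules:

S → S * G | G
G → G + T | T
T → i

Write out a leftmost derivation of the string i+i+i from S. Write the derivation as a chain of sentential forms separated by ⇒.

S ⇒ G ⇒ G+T ⇒ G+T+T ⇒ T+T+T ⇒ i+T+T ⇒ i+i+T ⇒ i+i+i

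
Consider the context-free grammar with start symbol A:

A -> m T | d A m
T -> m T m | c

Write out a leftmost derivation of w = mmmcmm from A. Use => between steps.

A => mT => mmTm => mmmTmm => mmmcmm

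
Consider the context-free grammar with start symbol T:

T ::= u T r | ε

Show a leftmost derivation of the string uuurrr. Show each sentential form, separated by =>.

T=>uTr=>uuTrr=>uuuTrrr=>uuurrr

T => uTr   [T ::= u T r]
uTr => uuTrr   [T ::= u T r]
uuTrr => uuuTrrr   [T ::= u T r]
uuuTrrr => uuurrr   [T ::= ε]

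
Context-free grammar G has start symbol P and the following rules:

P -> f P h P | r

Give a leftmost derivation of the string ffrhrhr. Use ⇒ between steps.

P ⇒ fPhP   [P -> f P h P]
fPhP ⇒ ffPhPhP   [P -> f P h P]
ffPhPhP ⇒ ffrhPhP   [P -> r]
ffrhPhP ⇒ ffrhrhP   [P -> r]
ffrhrhP ⇒ ffrhrhr   [P -> r]

P ⇒ fPhP ⇒ ffPhPhP ⇒ ffrhPhP ⇒ ffrhrhP ⇒ ffrhrhr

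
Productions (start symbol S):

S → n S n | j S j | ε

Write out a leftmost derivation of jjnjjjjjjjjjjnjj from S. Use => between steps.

S => jSj   [S → j S j]
jSj => jjSjj   [S → j S j]
jjSjj => jjnSnjj   [S → n S n]
jjnSnjj => jjnjSjnjj   [S → j S j]
jjnjSjnjj => jjnjjSjjnjj   [S → j S j]
jjnjjSjjnjj => jjnjjjSjjjnjj   [S → j S j]
jjnjjjSjjjnjj => jjnjjjjSjjjjnjj   [S → j S j]
jjnjjjjSjjjjnjj => jjnjjjjjSjjjjjnjj   [S → j S j]
jjnjjjjjSjjjjjnjj => jjnjjjjjjjjjjnjj   [S → ε]

S=>jSj=>jjSjj=>jjnSnjj=>jjnjSjnjj=>jjnjjSjjnjj=>jjnjjjSjjjnjj=>jjnjjjjSjjjjnjj=>jjnjjjjjSjjjjjnjj=>jjnjjjjjjjjjjnjj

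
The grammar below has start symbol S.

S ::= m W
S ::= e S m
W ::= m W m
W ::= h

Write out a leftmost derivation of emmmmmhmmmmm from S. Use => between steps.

S => eSm   [S ::= e S m]
eSm => emWm   [S ::= m W]
emWm => emmWmm   [W ::= m W m]
emmWmm => emmmWmmm   [W ::= m W m]
emmmWmmm => emmmmWmmmm   [W ::= m W m]
emmmmWmmmm => emmmmmWmmmmm   [W ::= m W m]
emmmmmWmmmmm => emmmmmhmmmmm   [W ::= h]

S => eSm => emWm => emmWmm => emmmWmmm => emmmmWmmmm => emmmmmWmmmmm => emmmmmhmmmmm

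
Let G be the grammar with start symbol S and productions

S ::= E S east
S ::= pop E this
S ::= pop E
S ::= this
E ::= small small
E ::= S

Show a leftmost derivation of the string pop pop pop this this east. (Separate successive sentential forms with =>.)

S => pop E => pop S => pop pop E => pop pop S => pop pop E S east => pop pop S S east => pop pop pop E S east => pop pop pop S S east => pop pop pop this S east => pop pop pop this this east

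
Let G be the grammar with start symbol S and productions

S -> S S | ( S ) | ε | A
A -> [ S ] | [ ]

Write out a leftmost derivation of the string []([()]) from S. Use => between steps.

S => SS => AS => []S => [](S) => [](SS) => [](SSS) => [](ASS) => []([S]SS) => []([(S)]SS) => []([()]SS) => []([()]S) => []([()])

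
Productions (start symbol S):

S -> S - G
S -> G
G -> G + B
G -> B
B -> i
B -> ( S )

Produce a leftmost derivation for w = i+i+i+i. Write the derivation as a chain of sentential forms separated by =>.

S => G => G+B => G+B+B => G+B+B+B => B+B+B+B => i+B+B+B => i+i+B+B => i+i+i+B => i+i+i+i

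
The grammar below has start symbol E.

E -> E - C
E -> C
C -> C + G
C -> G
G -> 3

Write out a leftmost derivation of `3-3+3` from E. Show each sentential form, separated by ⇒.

E ⇒ E-C ⇒ C-C ⇒ G-C ⇒ 3-C ⇒ 3-C+G ⇒ 3-G+G ⇒ 3-3+G ⇒ 3-3+3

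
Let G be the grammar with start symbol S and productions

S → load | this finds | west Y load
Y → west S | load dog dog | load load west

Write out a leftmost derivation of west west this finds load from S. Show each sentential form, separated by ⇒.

S ⇒ west Y load ⇒ west west S load ⇒ west west this finds load

S ⇒ west Y load   [S → west Y load]
west Y load ⇒ west west S load   [Y → west S]
west west S load ⇒ west west this finds load   [S → this finds]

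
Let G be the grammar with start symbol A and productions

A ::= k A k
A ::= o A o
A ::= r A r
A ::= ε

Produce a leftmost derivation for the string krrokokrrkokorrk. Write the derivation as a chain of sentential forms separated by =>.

A => kAk => krArk => krrArrk => krroAorrk => krrokAkorrk => krrokoAokorrk => krrokokAkokorrk => krrokokrArkokorrk => krrokokrrkokorrk

A => kAk   [A ::= k A k]
kAk => krArk   [A ::= r A r]
krArk => krrArrk   [A ::= r A r]
krrArrk => krroAorrk   [A ::= o A o]
krroAorrk => krrokAkorrk   [A ::= k A k]
krrokAkorrk => krrokoAokorrk   [A ::= o A o]
krrokoAokorrk => krrokokAkokorrk   [A ::= k A k]
krrokokAkokorrk => krrokokrArkokorrk   [A ::= r A r]
krrokokrArkokorrk => krrokokrrkokorrk   [A ::= ε]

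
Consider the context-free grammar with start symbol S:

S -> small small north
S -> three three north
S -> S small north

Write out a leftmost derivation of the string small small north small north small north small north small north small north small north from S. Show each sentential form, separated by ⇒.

S ⇒ S small north   [S -> S small north]
S small north ⇒ S small north small north   [S -> S small north]
S small north small north ⇒ S small north small north small north   [S -> S small north]
S small north small north small north ⇒ S small north small north small north small north   [S -> S small north]
S small north small north small north small north ⇒ S small north small north small north small north small north   [S -> S small north]
S small north small north small north small north small north ⇒ S small north small north small north small north small north small north   [S -> S small north]
S small north small north small north small north small north small north ⇒ small small north small north small north small north small north small north small north   [S -> small small north]

S ⇒ S small north ⇒ S small north small north ⇒ S small north small north small north ⇒ S small north small north small north small north ⇒ S small north small north small north small north small north ⇒ S small north small north small north small north small north small north ⇒ small small north small north small north small north small north small north small north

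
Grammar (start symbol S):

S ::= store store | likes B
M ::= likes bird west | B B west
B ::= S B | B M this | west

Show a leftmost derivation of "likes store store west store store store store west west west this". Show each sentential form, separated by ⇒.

S ⇒ likes B ⇒ likes B M this ⇒ likes S B M this ⇒ likes store store B M this ⇒ likes store store west M this ⇒ likes store store west B B west this ⇒ likes store store west S B B west this ⇒ likes store store west store store B B west this ⇒ likes store store west store store S B B west this ⇒ likes store store west store store store store B B west this ⇒ likes store store west store store store store west B west this ⇒ likes store store west store store store store west west west this

S ⇒ likes B   [S ::= likes B]
likes B ⇒ likes B M this   [B ::= B M this]
likes B M this ⇒ likes S B M this   [B ::= S B]
likes S B M this ⇒ likes store store B M this   [S ::= store store]
likes store store B M this ⇒ likes store store west M this   [B ::= west]
likes store store west M this ⇒ likes store store west B B west this   [M ::= B B west]
likes store store west B B west this ⇒ likes store store west S B B west this   [B ::= S B]
likes store store west S B B west this ⇒ likes store store west store store B B west this   [S ::= store store]
likes store store west store store B B west this ⇒ likes store store west store store S B B west this   [B ::= S B]
likes store store west store store S B B west this ⇒ likes store store west store store store store B B west this   [S ::= store store]
likes store store west store store store store B B west this ⇒ likes store store west store store store store west B west this   [B ::= west]
likes store store west store store store store west B west this ⇒ likes store store west store store store store west west west this   [B ::= west]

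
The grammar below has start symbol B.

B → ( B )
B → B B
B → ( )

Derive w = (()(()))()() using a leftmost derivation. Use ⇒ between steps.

B ⇒ BB   [B → B B]
BB ⇒ BBB   [B → B B]
BBB ⇒ (B)BB   [B → ( B )]
(B)BB ⇒ (BB)BB   [B → B B]
(BB)BB ⇒ (()B)BB   [B → ( )]
(()B)BB ⇒ (()(B))BB   [B → ( B )]
(()(B))BB ⇒ (()(()))BB   [B → ( )]
(()(()))BB ⇒ (()(()))()B   [B → ( )]
(()(()))()B ⇒ (()(()))()()   [B → ( )]

B ⇒ BB ⇒ BBB ⇒ (B)BB ⇒ (BB)BB ⇒ (()B)BB ⇒ (()(B))BB ⇒ (()(()))BB ⇒ (()(()))()B ⇒ (()(()))()()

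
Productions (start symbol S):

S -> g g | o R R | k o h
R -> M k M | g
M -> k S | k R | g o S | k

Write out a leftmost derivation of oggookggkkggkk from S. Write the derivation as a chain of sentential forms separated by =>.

S=>oRR=>ogR=>ogMkM=>oggoSkM=>oggooRRkM=>oggooMkMRkM=>oggookSkMRkM=>oggookggkMRkM=>oggookggkkRRkM=>oggookggkkgRkM=>oggookggkkggkM=>oggookggkkggkk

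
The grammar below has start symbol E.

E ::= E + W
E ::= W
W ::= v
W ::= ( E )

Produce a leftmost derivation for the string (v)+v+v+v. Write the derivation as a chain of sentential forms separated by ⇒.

E ⇒ E+W   [E ::= E + W]
E+W ⇒ E+W+W   [E ::= E + W]
E+W+W ⇒ E+W+W+W   [E ::= E + W]
E+W+W+W ⇒ W+W+W+W   [E ::= W]
W+W+W+W ⇒ (E)+W+W+W   [W ::= ( E )]
(E)+W+W+W ⇒ (W)+W+W+W   [E ::= W]
(W)+W+W+W ⇒ (v)+W+W+W   [W ::= v]
(v)+W+W+W ⇒ (v)+v+W+W   [W ::= v]
(v)+v+W+W ⇒ (v)+v+v+W   [W ::= v]
(v)+v+v+W ⇒ (v)+v+v+v   [W ::= v]

E ⇒ E+W ⇒ E+W+W ⇒ E+W+W+W ⇒ W+W+W+W ⇒ (E)+W+W+W ⇒ (W)+W+W+W ⇒ (v)+W+W+W ⇒ (v)+v+W+W ⇒ (v)+v+v+W ⇒ (v)+v+v+v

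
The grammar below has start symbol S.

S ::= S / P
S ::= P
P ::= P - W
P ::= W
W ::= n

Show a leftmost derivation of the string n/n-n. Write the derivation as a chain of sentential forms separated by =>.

S => S/P   [S ::= S / P]
S/P => P/P   [S ::= P]
P/P => W/P   [P ::= W]
W/P => n/P   [W ::= n]
n/P => n/P-W   [P ::= P - W]
n/P-W => n/W-W   [P ::= W]
n/W-W => n/n-W   [W ::= n]
n/n-W => n/n-n   [W ::= n]

S => S/P => P/P => W/P => n/P => n/P-W => n/W-W => n/n-W => n/n-n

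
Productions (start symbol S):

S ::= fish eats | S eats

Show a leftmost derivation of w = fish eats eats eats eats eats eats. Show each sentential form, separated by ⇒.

S ⇒ S eats ⇒ S eats eats ⇒ S eats eats eats ⇒ S eats eats eats eats ⇒ S eats eats eats eats eats ⇒ fish eats eats eats eats eats eats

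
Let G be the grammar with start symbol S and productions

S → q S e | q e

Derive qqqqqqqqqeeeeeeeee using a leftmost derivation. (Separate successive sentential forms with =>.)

S => qSe => qqSee => qqqSeee => qqqqSeeee => qqqqqSeeeee => qqqqqqSeeeeee => qqqqqqqSeeeeeee => qqqqqqqqSeeeeeeee => qqqqqqqqqeeeeeeeee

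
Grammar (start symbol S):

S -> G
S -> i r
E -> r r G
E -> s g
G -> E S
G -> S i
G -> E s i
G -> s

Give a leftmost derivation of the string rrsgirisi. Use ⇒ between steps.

S⇒G⇒Esi⇒rrGsi⇒rrSisi⇒rrGisi⇒rrESisi⇒rrsgSisi⇒rrsgirisi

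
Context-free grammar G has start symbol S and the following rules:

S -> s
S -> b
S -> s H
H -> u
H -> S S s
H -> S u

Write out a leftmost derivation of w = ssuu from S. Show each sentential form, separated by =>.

S=>sH=>sSu=>ssHu=>ssuu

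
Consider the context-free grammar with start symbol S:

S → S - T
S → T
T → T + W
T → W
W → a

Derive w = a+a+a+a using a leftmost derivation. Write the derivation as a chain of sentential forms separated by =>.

S => T => T+W => T+W+W => T+W+W+W => W+W+W+W => a+W+W+W => a+a+W+W => a+a+a+W => a+a+a+a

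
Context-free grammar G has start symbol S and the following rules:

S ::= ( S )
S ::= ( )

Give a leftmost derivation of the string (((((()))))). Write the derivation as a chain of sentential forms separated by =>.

S => (S) => ((S)) => (((S))) => ((((S)))) => (((((S))))) => (((((())))))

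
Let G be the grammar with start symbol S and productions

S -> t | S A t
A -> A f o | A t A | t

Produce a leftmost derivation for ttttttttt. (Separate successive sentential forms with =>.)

S => SAt => SAtAt => tAtAt => tAtAtAt => tAtAtAtAt => tttAtAtAt => tttttAtAt => tttttttAt => ttttttttt

S => SAt   [S -> S A t]
SAt => SAtAt   [S -> S A t]
SAtAt => tAtAt   [S -> t]
tAtAt => tAtAtAt   [A -> A t A]
tAtAtAt => tAtAtAtAt   [A -> A t A]
tAtAtAtAt => tttAtAtAt   [A -> t]
tttAtAtAt => tttttAtAt   [A -> t]
tttttAtAt => tttttttAt   [A -> t]
tttttttAt => ttttttttt   [A -> t]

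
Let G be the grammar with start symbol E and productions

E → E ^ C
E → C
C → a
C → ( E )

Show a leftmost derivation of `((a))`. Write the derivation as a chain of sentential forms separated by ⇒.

E⇒C⇒(E)⇒(C)⇒((E))⇒((C))⇒((a))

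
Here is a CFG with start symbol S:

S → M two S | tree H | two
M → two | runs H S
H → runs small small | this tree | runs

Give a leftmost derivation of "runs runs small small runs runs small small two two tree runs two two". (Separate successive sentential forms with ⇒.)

S ⇒ M two S ⇒ runs H S two S ⇒ runs runs small small S two S ⇒ runs runs small small M two S two S ⇒ runs runs small small runs H S two S two S ⇒ runs runs small small runs runs small small S two S two S ⇒ runs runs small small runs runs small small two two S two S ⇒ runs runs small small runs runs small small two two tree H two S ⇒ runs runs small small runs runs small small two two tree runs two S ⇒ runs runs small small runs runs small small two two tree runs two two

S ⇒ M two S   [S → M two S]
M two S ⇒ runs H S two S   [M → runs H S]
runs H S two S ⇒ runs runs small small S two S   [H → runs small small]
runs runs small small S two S ⇒ runs runs small small M two S two S   [S → M two S]
runs runs small small M two S two S ⇒ runs runs small small runs H S two S two S   [M → runs H S]
runs runs small small runs H S two S two S ⇒ runs runs small small runs runs small small S two S two S   [H → runs small small]
runs runs small small runs runs small small S two S two S ⇒ runs runs small small runs runs small small two two S two S   [S → two]
runs runs small small runs runs small small two two S two S ⇒ runs runs small small runs runs small small two two tree H two S   [S → tree H]
runs runs small small runs runs small small two two tree H two S ⇒ runs runs small small runs runs small small two two tree runs two S   [H → runs]
runs runs small small runs runs small small two two tree runs two S ⇒ runs runs small small runs runs small small two two tree runs two two   [S → two]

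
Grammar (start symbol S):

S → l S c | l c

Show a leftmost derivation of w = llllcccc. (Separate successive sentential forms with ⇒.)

S⇒lSc⇒llScc⇒lllSccc⇒llllcccc

S ⇒ lSc   [S → l S c]
lSc ⇒ llScc   [S → l S c]
llScc ⇒ lllSccc   [S → l S c]
lllSccc ⇒ llllcccc   [S → l c]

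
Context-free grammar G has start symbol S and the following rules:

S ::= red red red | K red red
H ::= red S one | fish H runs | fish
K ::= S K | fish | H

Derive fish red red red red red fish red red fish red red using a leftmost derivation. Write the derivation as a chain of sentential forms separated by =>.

S => K red red => S K red red => K red red K red red => fish red red K red red => fish red red S K red red => fish red red red red red K red red => fish red red red red red S K red red => fish red red red red red K red red K red red => fish red red red red red fish red red K red red => fish red red red red red fish red red fish red red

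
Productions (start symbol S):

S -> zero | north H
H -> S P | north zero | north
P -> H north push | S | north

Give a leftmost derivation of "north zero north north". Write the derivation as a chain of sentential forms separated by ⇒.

S ⇒ north H ⇒ north S P ⇒ north zero P ⇒ north zero S ⇒ north zero north H ⇒ north zero north north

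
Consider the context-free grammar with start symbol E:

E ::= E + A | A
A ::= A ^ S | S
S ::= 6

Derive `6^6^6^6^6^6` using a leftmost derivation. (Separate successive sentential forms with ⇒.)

E ⇒ A ⇒ A^S ⇒ A^S^S ⇒ A^S^S^S ⇒ A^S^S^S^S ⇒ A^S^S^S^S^S ⇒ S^S^S^S^S^S ⇒ 6^S^S^S^S^S ⇒ 6^6^S^S^S^S ⇒ 6^6^6^S^S^S ⇒ 6^6^6^6^S^S ⇒ 6^6^6^6^6^S ⇒ 6^6^6^6^6^6

E ⇒ A   [E ::= A]
A ⇒ A^S   [A ::= A ^ S]
A^S ⇒ A^S^S   [A ::= A ^ S]
A^S^S ⇒ A^S^S^S   [A ::= A ^ S]
A^S^S^S ⇒ A^S^S^S^S   [A ::= A ^ S]
A^S^S^S^S ⇒ A^S^S^S^S^S   [A ::= A ^ S]
A^S^S^S^S^S ⇒ S^S^S^S^S^S   [A ::= S]
S^S^S^S^S^S ⇒ 6^S^S^S^S^S   [S ::= 6]
6^S^S^S^S^S ⇒ 6^6^S^S^S^S   [S ::= 6]
6^6^S^S^S^S ⇒ 6^6^6^S^S^S   [S ::= 6]
6^6^6^S^S^S ⇒ 6^6^6^6^S^S   [S ::= 6]
6^6^6^6^S^S ⇒ 6^6^6^6^6^S   [S ::= 6]
6^6^6^6^6^S ⇒ 6^6^6^6^6^6   [S ::= 6]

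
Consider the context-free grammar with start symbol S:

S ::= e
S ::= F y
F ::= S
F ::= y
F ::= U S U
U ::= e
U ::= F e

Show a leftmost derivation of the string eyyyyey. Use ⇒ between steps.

S ⇒ Fy   [S ::= F y]
Fy ⇒ USUy   [F ::= U S U]
USUy ⇒ eSUy   [U ::= e]
eSUy ⇒ eFyUy   [S ::= F y]
eFyUy ⇒ eSyUy   [F ::= S]
eSyUy ⇒ eFyyUy   [S ::= F y]
eFyyUy ⇒ eSyyUy   [F ::= S]
eSyyUy ⇒ eFyyyUy   [S ::= F y]
eFyyyUy ⇒ eyyyyUy   [F ::= y]
eyyyyUy ⇒ eyyyyey   [U ::= e]

S⇒Fy⇒USUy⇒eSUy⇒eFyUy⇒eSyUy⇒eFyyUy⇒eSyyUy⇒eFyyyUy⇒eyyyyUy⇒eyyyyey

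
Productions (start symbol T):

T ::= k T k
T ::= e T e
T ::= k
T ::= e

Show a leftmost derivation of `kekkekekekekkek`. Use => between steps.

T => kTk   [T ::= k T k]
kTk => keTek   [T ::= e T e]
keTek => kekTkek   [T ::= k T k]
kekTkek => kekkTkkek   [T ::= k T k]
kekkTkkek => kekkeTekkek   [T ::= e T e]
kekkeTekkek => kekkekTkekkek   [T ::= k T k]
kekkekTkekkek => kekkekeTekekkek   [T ::= e T e]
kekkekeTekekkek => kekkekekekekkek   [T ::= k]

T => kTk => keTek => kekTkek => kekkTkkek => kekkeTekkek => kekkekTkekkek => kekkekeTekekkek => kekkekekekekkek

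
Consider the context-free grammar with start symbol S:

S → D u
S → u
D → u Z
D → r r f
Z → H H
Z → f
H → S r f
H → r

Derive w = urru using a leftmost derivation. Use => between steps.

S=>Du=>uZu=>uHHu=>urHu=>urru

S => Du   [S → D u]
Du => uZu   [D → u Z]
uZu => uHHu   [Z → H H]
uHHu => urHu   [H → r]
urHu => urru   [H → r]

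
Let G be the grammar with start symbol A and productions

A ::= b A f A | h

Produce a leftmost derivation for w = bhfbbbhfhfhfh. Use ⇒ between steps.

A ⇒ bAfA ⇒ bhfA ⇒ bhfbAfA ⇒ bhfbbAfAfA ⇒ bhfbbbAfAfAfA ⇒ bhfbbbhfAfAfA ⇒ bhfbbbhfhfAfA ⇒ bhfbbbhfhfhfA ⇒ bhfbbbhfhfhfh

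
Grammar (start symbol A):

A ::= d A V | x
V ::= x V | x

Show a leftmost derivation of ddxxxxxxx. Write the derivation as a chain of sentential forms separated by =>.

A=>dAV=>ddAVV=>ddxVV=>ddxxVV=>ddxxxVV=>ddxxxxVV=>ddxxxxxV=>ddxxxxxxV=>ddxxxxxxx

A => dAV   [A ::= d A V]
dAV => ddAVV   [A ::= d A V]
ddAVV => ddxVV   [A ::= x]
ddxVV => ddxxVV   [V ::= x V]
ddxxVV => ddxxxVV   [V ::= x V]
ddxxxVV => ddxxxxVV   [V ::= x V]
ddxxxxVV => ddxxxxxV   [V ::= x]
ddxxxxxV => ddxxxxxxV   [V ::= x V]
ddxxxxxxV => ddxxxxxxx   [V ::= x]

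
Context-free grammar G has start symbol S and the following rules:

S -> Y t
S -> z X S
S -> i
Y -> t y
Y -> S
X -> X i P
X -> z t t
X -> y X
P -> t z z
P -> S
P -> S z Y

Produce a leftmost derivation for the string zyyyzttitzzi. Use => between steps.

S => zXS   [S -> z X S]
zXS => zXiPS   [X -> X i P]
zXiPS => zyXiPS   [X -> y X]
zyXiPS => zyyXiPS   [X -> y X]
zyyXiPS => zyyyXiPS   [X -> y X]
zyyyXiPS => zyyyzttiPS   [X -> z t t]
zyyyzttiPS => zyyyzttitzzS   [P -> t z z]
zyyyzttitzzS => zyyyzttitzzi   [S -> i]

S => zXS => zXiPS => zyXiPS => zyyXiPS => zyyyXiPS => zyyyzttiPS => zyyyzttitzzS => zyyyzttitzzi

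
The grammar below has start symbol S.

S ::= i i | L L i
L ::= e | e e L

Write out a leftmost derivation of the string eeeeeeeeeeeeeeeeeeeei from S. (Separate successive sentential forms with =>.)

S => LLi   [S ::= L L i]
LLi => eeLLi   [L ::= e e L]
eeLLi => eeeeLLi   [L ::= e e L]
eeeeLLi => eeeeeeLLi   [L ::= e e L]
eeeeeeLLi => eeeeeeeeLLi   [L ::= e e L]
eeeeeeeeLLi => eeeeeeeeeeLLi   [L ::= e e L]
eeeeeeeeeeLLi => eeeeeeeeeeeeLLi   [L ::= e e L]
eeeeeeeeeeeeLLi => eeeeeeeeeeeeeeLLi   [L ::= e e L]
eeeeeeeeeeeeeeLLi => eeeeeeeeeeeeeeeLi   [L ::= e]
eeeeeeeeeeeeeeeLi => eeeeeeeeeeeeeeeeeLi   [L ::= e e L]
eeeeeeeeeeeeeeeeeLi => eeeeeeeeeeeeeeeeeeeLi   [L ::= e e L]
eeeeeeeeeeeeeeeeeeeLi => eeeeeeeeeeeeeeeeeeeei   [L ::= e]

S => LLi => eeLLi => eeeeLLi => eeeeeeLLi => eeeeeeeeLLi => eeeeeeeeeeLLi => eeeeeeeeeeeeLLi => eeeeeeeeeeeeeeLLi => eeeeeeeeeeeeeeeLi => eeeeeeeeeeeeeeeeeLi => eeeeeeeeeeeeeeeeeeeLi => eeeeeeeeeeeeeeeeeeeei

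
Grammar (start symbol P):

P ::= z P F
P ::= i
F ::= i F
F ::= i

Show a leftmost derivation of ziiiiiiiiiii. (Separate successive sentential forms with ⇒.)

P ⇒ zPF   [P ::= z P F]
zPF ⇒ ziF   [P ::= i]
ziF ⇒ ziiF   [F ::= i F]
ziiF ⇒ ziiiF   [F ::= i F]
ziiiF ⇒ ziiiiF   [F ::= i F]
ziiiiF ⇒ ziiiiiF   [F ::= i F]
ziiiiiF ⇒ ziiiiiiF   [F ::= i F]
ziiiiiiF ⇒ ziiiiiiiF   [F ::= i F]
ziiiiiiiF ⇒ ziiiiiiiiF   [F ::= i F]
ziiiiiiiiF ⇒ ziiiiiiiiiF   [F ::= i F]
ziiiiiiiiiF ⇒ ziiiiiiiiiiF   [F ::= i F]
ziiiiiiiiiiF ⇒ ziiiiiiiiiii   [F ::= i]

P ⇒ zPF ⇒ ziF ⇒ ziiF ⇒ ziiiF ⇒ ziiiiF ⇒ ziiiiiF ⇒ ziiiiiiF ⇒ ziiiiiiiF ⇒ ziiiiiiiiF ⇒ ziiiiiiiiiF ⇒ ziiiiiiiiiiF ⇒ ziiiiiiiiiii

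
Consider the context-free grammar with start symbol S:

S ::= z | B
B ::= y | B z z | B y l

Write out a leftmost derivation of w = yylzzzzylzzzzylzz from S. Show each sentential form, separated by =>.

S=>B=>Bzz=>Bylzz=>Bzzylzz=>Bzzzzylzz=>Bylzzzzylzz=>Bzzylzzzzylzz=>Bzzzzylzzzzylzz=>Bylzzzzylzzzzylzz=>yylzzzzylzzzzylzz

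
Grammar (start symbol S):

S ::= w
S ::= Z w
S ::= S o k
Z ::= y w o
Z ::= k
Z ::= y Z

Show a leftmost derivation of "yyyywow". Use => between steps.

S => Zw   [S ::= Z w]
Zw => yZw   [Z ::= y Z]
yZw => yyZw   [Z ::= y Z]
yyZw => yyyZw   [Z ::= y Z]
yyyZw => yyyywow   [Z ::= y w o]

S=>Zw=>yZw=>yyZw=>yyyZw=>yyyywow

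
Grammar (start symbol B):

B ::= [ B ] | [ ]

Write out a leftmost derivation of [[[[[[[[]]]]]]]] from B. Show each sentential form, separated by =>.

B => [B] => [[B]] => [[[B]]] => [[[[B]]]] => [[[[[B]]]]] => [[[[[[B]]]]]] => [[[[[[[B]]]]]]] => [[[[[[[[]]]]]]]]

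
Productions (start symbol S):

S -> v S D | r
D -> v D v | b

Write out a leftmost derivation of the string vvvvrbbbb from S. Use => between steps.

S=>vSD=>vvSDD=>vvvSDDD=>vvvvSDDDD=>vvvvrDDDD=>vvvvrbDDD=>vvvvrbbDD=>vvvvrbbbD=>vvvvrbbbb

S => vSD   [S -> v S D]
vSD => vvSDD   [S -> v S D]
vvSDD => vvvSDDD   [S -> v S D]
vvvSDDD => vvvvSDDDD   [S -> v S D]
vvvvSDDDD => vvvvrDDDD   [S -> r]
vvvvrDDDD => vvvvrbDDD   [D -> b]
vvvvrbDDD => vvvvrbbDD   [D -> b]
vvvvrbbDD => vvvvrbbbD   [D -> b]
vvvvrbbbD => vvvvrbbbb   [D -> b]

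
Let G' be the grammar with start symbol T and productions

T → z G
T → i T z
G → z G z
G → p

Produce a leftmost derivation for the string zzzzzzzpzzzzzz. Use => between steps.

T => zG => zzGz => zzzGzz => zzzzGzzz => zzzzzGzzzz => zzzzzzGzzzzz => zzzzzzzGzzzzzz => zzzzzzzpzzzzzz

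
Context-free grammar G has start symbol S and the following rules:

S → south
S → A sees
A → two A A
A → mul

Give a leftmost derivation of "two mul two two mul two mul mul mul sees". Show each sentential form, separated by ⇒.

S ⇒ A sees   [S → A sees]
A sees ⇒ two A A sees   [A → two A A]
two A A sees ⇒ two mul A sees   [A → mul]
two mul A sees ⇒ two mul two A A sees   [A → two A A]
two mul two A A sees ⇒ two mul two two A A A sees   [A → two A A]
two mul two two A A A sees ⇒ two mul two two mul A A sees   [A → mul]
two mul two two mul A A sees ⇒ two mul two two mul two A A A sees   [A → two A A]
two mul two two mul two A A A sees ⇒ two mul two two mul two mul A A sees   [A → mul]
two mul two two mul two mul A A sees ⇒ two mul two two mul two mul mul A sees   [A → mul]
two mul two two mul two mul mul A sees ⇒ two mul two two mul two mul mul mul sees   [A → mul]

S ⇒ A sees ⇒ two A A sees ⇒ two mul A sees ⇒ two mul two A A sees ⇒ two mul two two A A A sees ⇒ two mul two two mul A A sees ⇒ two mul two two mul two A A A sees ⇒ two mul two two mul two mul A A sees ⇒ two mul two two mul two mul mul A sees ⇒ two mul two two mul two mul mul mul sees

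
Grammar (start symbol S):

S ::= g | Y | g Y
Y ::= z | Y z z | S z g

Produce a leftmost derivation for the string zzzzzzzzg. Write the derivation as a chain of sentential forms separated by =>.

S=>Y=>Szg=>Yzg=>Yzzzg=>Yzzzzzg=>Yzzzzzzzg=>zzzzzzzzg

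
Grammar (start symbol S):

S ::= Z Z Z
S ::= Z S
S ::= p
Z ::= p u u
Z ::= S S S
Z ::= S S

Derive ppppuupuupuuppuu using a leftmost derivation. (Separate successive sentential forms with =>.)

S=>ZZZ=>SSSZZ=>pSSZZ=>ppSZZ=>pppZZ=>pppSSZ=>pppZZZSZ=>ppppuuZZSZ=>ppppuupuuZSZ=>ppppuupuupuuSZ=>ppppuupuupuupZ=>ppppuupuupuuppuu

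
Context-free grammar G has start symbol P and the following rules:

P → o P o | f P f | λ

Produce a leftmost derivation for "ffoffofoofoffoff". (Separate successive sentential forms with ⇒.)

P ⇒ fPf ⇒ ffPff ⇒ ffoPoff ⇒ ffofPfoff ⇒ ffoffPffoff ⇒ ffoffoPoffoff ⇒ ffoffofPfoffoff ⇒ ffoffofoPofoffoff ⇒ ffoffofoofoffoff

P ⇒ fPf   [P → f P f]
fPf ⇒ ffPff   [P → f P f]
ffPff ⇒ ffoPoff   [P → o P o]
ffoPoff ⇒ ffofPfoff   [P → f P f]
ffofPfoff ⇒ ffoffPffoff   [P → f P f]
ffoffPffoff ⇒ ffoffoPoffoff   [P → o P o]
ffoffoPoffoff ⇒ ffoffofPfoffoff   [P → f P f]
ffoffofPfoffoff ⇒ ffoffofoPofoffoff   [P → o P o]
ffoffofoPofoffoff ⇒ ffoffofoofoffoff   [P → λ]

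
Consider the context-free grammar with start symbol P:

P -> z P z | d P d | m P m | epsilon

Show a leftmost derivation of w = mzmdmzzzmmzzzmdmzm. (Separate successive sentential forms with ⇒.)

P⇒mPm⇒mzPzm⇒mzmPmzm⇒mzmdPdmzm⇒mzmdmPmdmzm⇒mzmdmzPzmdmzm⇒mzmdmzzPzzmdmzm⇒mzmdmzzzPzzzmdmzm⇒mzmdmzzzmPmzzzmdmzm⇒mzmdmzzzmmzzzmdmzm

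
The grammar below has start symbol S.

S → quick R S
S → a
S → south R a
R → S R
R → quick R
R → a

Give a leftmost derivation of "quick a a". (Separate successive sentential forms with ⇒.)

S ⇒ quick R S ⇒ quick a S ⇒ quick a a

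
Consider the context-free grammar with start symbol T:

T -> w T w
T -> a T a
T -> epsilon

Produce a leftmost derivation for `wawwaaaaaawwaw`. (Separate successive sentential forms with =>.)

T => wTw   [T -> w T w]
wTw => waTaw   [T -> a T a]
waTaw => wawTwaw   [T -> w T w]
wawTwaw => wawwTwwaw   [T -> w T w]
wawwTwwaw => wawwaTawwaw   [T -> a T a]
wawwaTawwaw => wawwaaTaawwaw   [T -> a T a]
wawwaaTaawwaw => wawwaaaTaaawwaw   [T -> a T a]
wawwaaaTaaawwaw => wawwaaaaaawwaw   [T -> epsilon]

T => wTw => waTaw => wawTwaw => wawwTwwaw => wawwaTawwaw => wawwaaTaawwaw => wawwaaaTaaawwaw => wawwaaaaaawwaw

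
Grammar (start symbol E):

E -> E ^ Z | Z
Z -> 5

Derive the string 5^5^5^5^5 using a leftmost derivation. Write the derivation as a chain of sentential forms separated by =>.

E => E^Z => E^Z^Z => E^Z^Z^Z => E^Z^Z^Z^Z => Z^Z^Z^Z^Z => 5^Z^Z^Z^Z => 5^5^Z^Z^Z => 5^5^5^Z^Z => 5^5^5^5^Z => 5^5^5^5^5

E => E^Z   [E -> E ^ Z]
E^Z => E^Z^Z   [E -> E ^ Z]
E^Z^Z => E^Z^Z^Z   [E -> E ^ Z]
E^Z^Z^Z => E^Z^Z^Z^Z   [E -> E ^ Z]
E^Z^Z^Z^Z => Z^Z^Z^Z^Z   [E -> Z]
Z^Z^Z^Z^Z => 5^Z^Z^Z^Z   [Z -> 5]
5^Z^Z^Z^Z => 5^5^Z^Z^Z   [Z -> 5]
5^5^Z^Z^Z => 5^5^5^Z^Z   [Z -> 5]
5^5^5^Z^Z => 5^5^5^5^Z   [Z -> 5]
5^5^5^5^Z => 5^5^5^5^5   [Z -> 5]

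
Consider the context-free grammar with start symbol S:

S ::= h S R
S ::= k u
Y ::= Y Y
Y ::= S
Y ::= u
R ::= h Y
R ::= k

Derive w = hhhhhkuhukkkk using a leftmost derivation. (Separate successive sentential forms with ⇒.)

S ⇒ hSR   [S ::= h S R]
hSR ⇒ hhSRR   [S ::= h S R]
hhSRR ⇒ hhhSRRR   [S ::= h S R]
hhhSRRR ⇒ hhhhSRRRR   [S ::= h S R]
hhhhSRRRR ⇒ hhhhhSRRRRR   [S ::= h S R]
hhhhhSRRRRR ⇒ hhhhhkuRRRRR   [S ::= k u]
hhhhhkuRRRRR ⇒ hhhhhkuhYRRRR   [R ::= h Y]
hhhhhkuhYRRRR ⇒ hhhhhkuhuRRRR   [Y ::= u]
hhhhhkuhuRRRR ⇒ hhhhhkuhukRRR   [R ::= k]
hhhhhkuhukRRR ⇒ hhhhhkuhukkRR   [R ::= k]
hhhhhkuhukkRR ⇒ hhhhhkuhukkkR   [R ::= k]
hhhhhkuhukkkR ⇒ hhhhhkuhukkkk   [R ::= k]

S⇒hSR⇒hhSRR⇒hhhSRRR⇒hhhhSRRRR⇒hhhhhSRRRRR⇒hhhhhkuRRRRR⇒hhhhhkuhYRRRR⇒hhhhhkuhuRRRR⇒hhhhhkuhukRRR⇒hhhhhkuhukkRR⇒hhhhhkuhukkkR⇒hhhhhkuhukkkk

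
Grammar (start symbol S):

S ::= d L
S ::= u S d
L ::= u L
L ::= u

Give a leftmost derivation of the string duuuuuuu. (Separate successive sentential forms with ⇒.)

S ⇒ dL ⇒ duL ⇒ duuL ⇒ duuuL ⇒ duuuuL ⇒ duuuuuL ⇒ duuuuuuL ⇒ duuuuuuu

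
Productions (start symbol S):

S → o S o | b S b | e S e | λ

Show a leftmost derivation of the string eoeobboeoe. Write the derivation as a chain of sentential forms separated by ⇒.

S ⇒ eSe   [S → e S e]
eSe ⇒ eoSoe   [S → o S o]
eoSoe ⇒ eoeSeoe   [S → e S e]
eoeSeoe ⇒ eoeoSoeoe   [S → o S o]
eoeoSoeoe ⇒ eoeobSboeoe   [S → b S b]
eoeobSboeoe ⇒ eoeobboeoe   [S → λ]

S ⇒ eSe ⇒ eoSoe ⇒ eoeSeoe ⇒ eoeoSoeoe ⇒ eoeobSboeoe ⇒ eoeobboeoe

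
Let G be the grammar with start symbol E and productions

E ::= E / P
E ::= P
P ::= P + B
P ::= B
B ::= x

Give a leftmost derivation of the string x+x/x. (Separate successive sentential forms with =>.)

E => E/P => P/P => P+B/P => B+B/P => x+B/P => x+x/P => x+x/B => x+x/x

E => E/P   [E ::= E / P]
E/P => P/P   [E ::= P]
P/P => P+B/P   [P ::= P + B]
P+B/P => B+B/P   [P ::= B]
B+B/P => x+B/P   [B ::= x]
x+B/P => x+x/P   [B ::= x]
x+x/P => x+x/B   [P ::= B]
x+x/B => x+x/x   [B ::= x]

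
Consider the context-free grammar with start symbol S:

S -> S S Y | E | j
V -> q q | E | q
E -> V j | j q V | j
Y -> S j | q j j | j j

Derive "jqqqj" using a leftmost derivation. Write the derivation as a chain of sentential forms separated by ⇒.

S⇒E⇒jqV⇒jqE⇒jqVj⇒jqqqj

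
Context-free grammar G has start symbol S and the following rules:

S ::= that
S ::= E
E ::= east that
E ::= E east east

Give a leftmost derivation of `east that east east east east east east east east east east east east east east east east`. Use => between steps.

S => E   [S ::= E]
E => E east east   [E ::= E east east]
E east east => E east east east east   [E ::= E east east]
E east east east east => E east east east east east east   [E ::= E east east]
E east east east east east east => E east east east east east east east east   [E ::= E east east]
E east east east east east east east east => E east east east east east east east east east east   [E ::= E east east]
E east east east east east east east east east east => E east east east east east east east east east east east east   [E ::= E east east]
E east east east east east east east east east east east east => E east east east east east east east east east east east east east east   [E ::= E east east]
E east east east east east east east east east east east east east east => E east east east east east east east east east east east east east east east east   [E ::= E east east]
E east east east east east east east east east east east east east east east east => east that east east east east east east east east east east east east east east east east   [E ::= east that]

S => E => E east east => E east east east east => E east east east east east east => E east east east east east east east east => E east east east east east east east east east east => E east east east east east east east east east east east east => E east east east east east east east east east east east east east east => E east east east east east east east east east east east east east east east east => east that east east east east east east east east east east east east east east east east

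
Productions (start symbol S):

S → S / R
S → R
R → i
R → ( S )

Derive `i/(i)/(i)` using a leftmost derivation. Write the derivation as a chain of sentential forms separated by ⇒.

S⇒S/R⇒S/R/R⇒R/R/R⇒i/R/R⇒i/(S)/R⇒i/(R)/R⇒i/(i)/R⇒i/(i)/(S)⇒i/(i)/(R)⇒i/(i)/(i)

S ⇒ S/R   [S → S / R]
S/R ⇒ S/R/R   [S → S / R]
S/R/R ⇒ R/R/R   [S → R]
R/R/R ⇒ i/R/R   [R → i]
i/R/R ⇒ i/(S)/R   [R → ( S )]
i/(S)/R ⇒ i/(R)/R   [S → R]
i/(R)/R ⇒ i/(i)/R   [R → i]
i/(i)/R ⇒ i/(i)/(S)   [R → ( S )]
i/(i)/(S) ⇒ i/(i)/(R)   [S → R]
i/(i)/(R) ⇒ i/(i)/(i)   [R → i]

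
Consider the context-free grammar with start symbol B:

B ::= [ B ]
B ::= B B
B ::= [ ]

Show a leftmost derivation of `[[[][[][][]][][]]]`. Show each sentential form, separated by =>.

B => [B] => [[B]] => [[BB]] => [[BBB]] => [[[]BB]] => [[[]BBB]] => [[[][B]BB]] => [[[][BB]BB]] => [[[][[]B]BB]] => [[[][[]BB]BB]] => [[[][[][]B]BB]] => [[[][[][][]]BB]] => [[[][[][][]][]B]] => [[[][[][][]][][]]]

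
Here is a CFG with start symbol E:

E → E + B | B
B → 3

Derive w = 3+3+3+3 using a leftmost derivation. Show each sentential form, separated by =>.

E => E+B   [E → E + B]
E+B => E+B+B   [E → E + B]
E+B+B => E+B+B+B   [E → E + B]
E+B+B+B => B+B+B+B   [E → B]
B+B+B+B => 3+B+B+B   [B → 3]
3+B+B+B => 3+3+B+B   [B → 3]
3+3+B+B => 3+3+3+B   [B → 3]
3+3+3+B => 3+3+3+3   [B → 3]

E=>E+B=>E+B+B=>E+B+B+B=>B+B+B+B=>3+B+B+B=>3+3+B+B=>3+3+3+B=>3+3+3+3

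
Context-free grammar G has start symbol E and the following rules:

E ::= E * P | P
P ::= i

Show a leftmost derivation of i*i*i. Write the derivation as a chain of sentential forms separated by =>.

E => E*P   [E ::= E * P]
E*P => E*P*P   [E ::= E * P]
E*P*P => P*P*P   [E ::= P]
P*P*P => i*P*P   [P ::= i]
i*P*P => i*i*P   [P ::= i]
i*i*P => i*i*i   [P ::= i]

E => E*P => E*P*P => P*P*P => i*P*P => i*i*P => i*i*i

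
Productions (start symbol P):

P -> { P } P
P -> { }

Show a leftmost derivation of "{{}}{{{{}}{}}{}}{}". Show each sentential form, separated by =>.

P => {P}P => {{}}P => {{}}{P}P => {{}}{{P}P}P => {{}}{{{P}P}P}P => {{}}{{{{}}P}P}P => {{}}{{{{}}{}}P}P => {{}}{{{{}}{}}{}}P => {{}}{{{{}}{}}{}}{}

P => {P}P   [P -> { P } P]
{P}P => {{}}P   [P -> { }]
{{}}P => {{}}{P}P   [P -> { P } P]
{{}}{P}P => {{}}{{P}P}P   [P -> { P } P]
{{}}{{P}P}P => {{}}{{{P}P}P}P   [P -> { P } P]
{{}}{{{P}P}P}P => {{}}{{{{}}P}P}P   [P -> { }]
{{}}{{{{}}P}P}P => {{}}{{{{}}{}}P}P   [P -> { }]
{{}}{{{{}}{}}P}P => {{}}{{{{}}{}}{}}P   [P -> { }]
{{}}{{{{}}{}}{}}P => {{}}{{{{}}{}}{}}{}   [P -> { }]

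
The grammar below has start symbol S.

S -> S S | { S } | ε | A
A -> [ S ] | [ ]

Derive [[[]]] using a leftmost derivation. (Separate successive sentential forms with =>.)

S => A   [S -> A]
A => [S]   [A -> [ S ]]
[S] => [A]   [S -> A]
[A] => [[S]]   [A -> [ S ]]
[[S]] => [[SS]]   [S -> S S]
[[SS]] => [[SSS]]   [S -> S S]
[[SSS]] => [[ASS]]   [S -> A]
[[ASS]] => [[[]SS]]   [A -> [ ]]
[[[]SS]] => [[[]S]]   [S -> ε]
[[[]S]] => [[[]]]   [S -> ε]

S=>A=>[S]=>[A]=>[[S]]=>[[SS]]=>[[SSS]]=>[[ASS]]=>[[[]SS]]=>[[[]S]]=>[[[]]]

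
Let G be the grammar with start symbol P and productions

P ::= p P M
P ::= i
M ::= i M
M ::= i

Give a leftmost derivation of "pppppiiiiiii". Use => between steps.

P => pPM => ppPMM => pppPMMM => ppppPMMMM => pppppPMMMMM => pppppiMMMMM => pppppiiMMMMM => pppppiiiMMMM => pppppiiiiMMM => pppppiiiiiMM => pppppiiiiiiM => pppppiiiiiii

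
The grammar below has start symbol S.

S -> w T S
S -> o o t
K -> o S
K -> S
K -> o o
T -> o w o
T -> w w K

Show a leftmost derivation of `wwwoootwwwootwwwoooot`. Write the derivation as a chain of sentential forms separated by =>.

S => wTS => wwwKS => wwwoSS => wwwoootS => wwwoootwTS => wwwoootwwwKS => wwwoootwwwSS => wwwoootwwwootS => wwwoootwwwootwTS => wwwoootwwwootwwwKS => wwwoootwwwootwwwooS => wwwoootwwwootwwwoooot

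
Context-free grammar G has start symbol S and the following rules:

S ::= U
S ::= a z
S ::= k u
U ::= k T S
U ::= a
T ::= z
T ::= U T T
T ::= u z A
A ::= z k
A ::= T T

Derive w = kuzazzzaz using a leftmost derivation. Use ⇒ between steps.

S⇒U⇒kTS⇒kuzAS⇒kuzTTS⇒kuzUTTTS⇒kuzaTTTS⇒kuzazTTS⇒kuzazzTS⇒kuzazzzS⇒kuzazzzaz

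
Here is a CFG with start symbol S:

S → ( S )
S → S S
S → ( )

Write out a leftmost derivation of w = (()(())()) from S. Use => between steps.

S => (S) => (SS) => (()S) => (()SS) => (()(S)S) => (()(())S) => (()(())())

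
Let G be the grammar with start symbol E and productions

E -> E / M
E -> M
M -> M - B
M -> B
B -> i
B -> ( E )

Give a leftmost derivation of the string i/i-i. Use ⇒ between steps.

E ⇒ E/M   [E -> E / M]
E/M ⇒ M/M   [E -> M]
M/M ⇒ B/M   [M -> B]
B/M ⇒ i/M   [B -> i]
i/M ⇒ i/M-B   [M -> M - B]
i/M-B ⇒ i/B-B   [M -> B]
i/B-B ⇒ i/i-B   [B -> i]
i/i-B ⇒ i/i-i   [B -> i]

E ⇒ E/M ⇒ M/M ⇒ B/M ⇒ i/M ⇒ i/M-B ⇒ i/B-B ⇒ i/i-B ⇒ i/i-i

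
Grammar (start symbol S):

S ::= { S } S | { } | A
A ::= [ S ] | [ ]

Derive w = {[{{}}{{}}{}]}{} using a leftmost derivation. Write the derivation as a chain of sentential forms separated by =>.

S => {S}S => {A}S => {[S]}S => {[{S}S]}S => {[{{}}S]}S => {[{{}}{S}S]}S => {[{{}}{{}}S]}S => {[{{}}{{}}{}]}S => {[{{}}{{}}{}]}{}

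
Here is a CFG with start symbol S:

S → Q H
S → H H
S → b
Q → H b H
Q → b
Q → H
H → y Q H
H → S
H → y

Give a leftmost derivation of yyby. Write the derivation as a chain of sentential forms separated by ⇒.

S ⇒ QH ⇒ HH ⇒ yH ⇒ yS ⇒ yHH ⇒ ySH ⇒ yQHH ⇒ yHHH ⇒ yyHH ⇒ yySH ⇒ yybH ⇒ yyby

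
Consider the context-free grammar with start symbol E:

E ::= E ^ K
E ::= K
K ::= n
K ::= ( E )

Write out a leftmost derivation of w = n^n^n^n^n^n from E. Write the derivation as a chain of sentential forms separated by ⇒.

E ⇒ E^K   [E ::= E ^ K]
E^K ⇒ E^K^K   [E ::= E ^ K]
E^K^K ⇒ E^K^K^K   [E ::= E ^ K]
E^K^K^K ⇒ E^K^K^K^K   [E ::= E ^ K]
E^K^K^K^K ⇒ E^K^K^K^K^K   [E ::= E ^ K]
E^K^K^K^K^K ⇒ K^K^K^K^K^K   [E ::= K]
K^K^K^K^K^K ⇒ n^K^K^K^K^K   [K ::= n]
n^K^K^K^K^K ⇒ n^n^K^K^K^K   [K ::= n]
n^n^K^K^K^K ⇒ n^n^n^K^K^K   [K ::= n]
n^n^n^K^K^K ⇒ n^n^n^n^K^K   [K ::= n]
n^n^n^n^K^K ⇒ n^n^n^n^n^K   [K ::= n]
n^n^n^n^n^K ⇒ n^n^n^n^n^n   [K ::= n]

E⇒E^K⇒E^K^K⇒E^K^K^K⇒E^K^K^K^K⇒E^K^K^K^K^K⇒K^K^K^K^K^K⇒n^K^K^K^K^K⇒n^n^K^K^K^K⇒n^n^n^K^K^K⇒n^n^n^n^K^K⇒n^n^n^n^n^K⇒n^n^n^n^n^n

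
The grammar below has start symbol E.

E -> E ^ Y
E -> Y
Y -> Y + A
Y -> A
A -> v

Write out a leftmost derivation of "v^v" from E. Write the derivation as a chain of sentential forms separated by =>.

E => E^Y => Y^Y => A^Y => v^Y => v^A => v^v

E => E^Y   [E -> E ^ Y]
E^Y => Y^Y   [E -> Y]
Y^Y => A^Y   [Y -> A]
A^Y => v^Y   [A -> v]
v^Y => v^A   [Y -> A]
v^A => v^v   [A -> v]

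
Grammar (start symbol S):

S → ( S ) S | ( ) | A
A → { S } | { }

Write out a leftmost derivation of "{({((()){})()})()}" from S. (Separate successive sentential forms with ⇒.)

S ⇒ A   [S → A]
A ⇒ {S}   [A → { S }]
{S} ⇒ {(S)S}   [S → ( S ) S]
{(S)S} ⇒ {(A)S}   [S → A]
{(A)S} ⇒ {({S})S}   [A → { S }]
{({S})S} ⇒ {({(S)S})S}   [S → ( S ) S]
{({(S)S})S} ⇒ {({((S)S)S})S}   [S → ( S ) S]
{({((S)S)S})S} ⇒ {({((())S)S})S}   [S → ( )]
{({((())S)S})S} ⇒ {({((())A)S})S}   [S → A]
{({((())A)S})S} ⇒ {({((()){})S})S}   [A → { }]
{({((()){})S})S} ⇒ {({((()){})()})S}   [S → ( )]
{({((()){})()})S} ⇒ {({((()){})()})()}   [S → ( )]

S ⇒ A ⇒ {S} ⇒ {(S)S} ⇒ {(A)S} ⇒ {({S})S} ⇒ {({(S)S})S} ⇒ {({((S)S)S})S} ⇒ {({((())S)S})S} ⇒ {({((())A)S})S} ⇒ {({((()){})S})S} ⇒ {({((()){})()})S} ⇒ {({((()){})()})()}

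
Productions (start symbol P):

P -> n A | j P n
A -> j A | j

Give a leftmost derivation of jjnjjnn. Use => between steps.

P=>jPn=>jjPnn=>jjnAnn=>jjnjAnn=>jjnjjnn

P => jPn   [P -> j P n]
jPn => jjPnn   [P -> j P n]
jjPnn => jjnAnn   [P -> n A]
jjnAnn => jjnjAnn   [A -> j A]
jjnjAnn => jjnjjnn   [A -> j]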